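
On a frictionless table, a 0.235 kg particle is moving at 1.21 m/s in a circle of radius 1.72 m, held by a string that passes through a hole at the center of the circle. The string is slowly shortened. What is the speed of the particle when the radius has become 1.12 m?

v₂ ≈ 1.86 m/s

Central (radial) force ⇒ zero torque about the center ⇒ m v r is constant.
v₂ = v₁ r₁ / r₂ = (1.21)(1.72) / (1.12) = 1.858 m/s.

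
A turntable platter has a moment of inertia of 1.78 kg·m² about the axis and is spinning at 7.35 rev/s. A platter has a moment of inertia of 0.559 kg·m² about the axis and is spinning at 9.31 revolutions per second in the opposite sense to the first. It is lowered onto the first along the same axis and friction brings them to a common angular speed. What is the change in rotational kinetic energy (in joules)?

ΔKE ≈ -2330 J

The coupling torques are internal; angular momentum about the shared axis is conserved.
Taking A's sense as positive: L = (1.780)(7.35) − (0.5590)(9.31) = 7.879 kg·m²·rev/s.
Combined I = 1.780 + 0.5590 = 2.339 kg·m².
ω_f = L / I = 7.879 / 2.339 = 3.368 rev/s.
KE_i = ½ΣIω² = 2855 J; KE_f = ½(2.339)(21.16)² = 523.9 J.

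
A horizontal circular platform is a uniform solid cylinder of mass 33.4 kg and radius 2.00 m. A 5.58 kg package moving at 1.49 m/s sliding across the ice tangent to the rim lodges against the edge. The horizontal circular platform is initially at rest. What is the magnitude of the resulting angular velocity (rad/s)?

About the central axle the impulsive forces during the collision are internal, so angular momentum about that axis is conserved.
I_p = ½(33.4)(2.00)² = 66.80 kg·m². Taking the sense of the package's angular momentum as positive, L_{package} = m v R = (5.58)(1.49)(2.00) = 16.63 kg·m²/s.
L_i = 0 + 16.63 = 16.63 kg·m²/s.
After sticking, I_f = I_p + m R² = 66.80 + (5.58)(2.00)² = 89.12 kg·m².
ω_f = L_i / I_f = 16.63 / 89.12 = 0.1866 rad/s.

|ω_f| ≈ 0.187 rad/s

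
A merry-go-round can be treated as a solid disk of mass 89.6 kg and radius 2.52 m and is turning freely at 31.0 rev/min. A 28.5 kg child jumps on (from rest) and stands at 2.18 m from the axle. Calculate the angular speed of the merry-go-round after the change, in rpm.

No external torque acts about the axle; L_before = L_after.
I_p = ½(89.6)(2.52)² = 284.5 kg·m².
Added inertia Σmr² = (28.5)(2.18)² = 135.4 kg·m²; I_f = 284.5 + 135.4 = 419.9 kg·m².
ω_f = I_p ω_i / I_f = (284.5)(31.0) / 419.9 = 21.00 rpm.

ω_f ≈ 21.0 rpm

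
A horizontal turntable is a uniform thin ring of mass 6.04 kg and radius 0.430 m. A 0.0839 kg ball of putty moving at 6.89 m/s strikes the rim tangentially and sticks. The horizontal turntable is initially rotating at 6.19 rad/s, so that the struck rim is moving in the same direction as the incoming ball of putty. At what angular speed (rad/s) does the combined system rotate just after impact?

|ω_f| ≈ 6.32 rad/s

The axle reaction passes through the axle and exerts no torque about it; angular momentum about the axle is conserved through the impact.
I_p = (6.04)(0.430)² = 1.117 kg·m². Taking the sense of the ball of putty's angular momentum as positive, L_{ball} = m v R = (0.0839)(6.89)(0.430) = 0.2486 kg·m²/s.
L_i = +I_p ω_p + m v R = +(1.117)(6.19) + 0.2486 = 7.162 kg·m²/s.
After sticking, I_f = I_p + m R² = 1.117 + (0.0839)(0.430)² = 1.132 kg·m².
ω_f = L_i / I_f = 7.162 / 1.132 = 6.325 rad/s.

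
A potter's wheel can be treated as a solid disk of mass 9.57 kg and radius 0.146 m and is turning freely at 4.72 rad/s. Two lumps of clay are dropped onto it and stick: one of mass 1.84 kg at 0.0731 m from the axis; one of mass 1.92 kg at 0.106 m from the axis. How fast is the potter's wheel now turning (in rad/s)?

The added mass arrives with no angular momentum about the axis, and any external torque about the axis is negligible, so the system's angular momentum is conserved.
I_p = ½(9.57)(0.146)² = 0.1020 kg·m².
Added inertia Σmr² = (1.84)(0.0731)² + (1.92)(0.106)² = 0.03141 kg·m²; I_f = 0.1020 + 0.03141 = 0.1334 kg·m².
ω_f = I_p ω_i / I_f = (0.1020)(4.72) / 0.1334 = 3.609 rad/s.

ω_f ≈ 3.61 rad/s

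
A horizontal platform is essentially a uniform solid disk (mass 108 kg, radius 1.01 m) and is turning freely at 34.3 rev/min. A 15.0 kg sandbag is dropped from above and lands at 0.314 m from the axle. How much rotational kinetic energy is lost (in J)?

energy lost ≈ 9.29 J

The added mass arrives with no angular momentum about the axle, and any external torque about the axle is negligible, so the system's angular momentum is conserved.
I_p = ½(108)(1.01)² = 55.09 kg·m².
Added inertia Σmr² = (15.0)(0.314)² = 1.479 kg·m²; I_f = 55.09 + 1.479 = 56.56 kg·m².
ω_f = I_p ω_i / I_f = (55.09)(34.3) / 56.56 = 33.40 rpm.
KE_i = ½(55.09)(3.592 rad/s)² = 355.3 J; KE_f = ½(56.56)(3.498)² = 346.1 J.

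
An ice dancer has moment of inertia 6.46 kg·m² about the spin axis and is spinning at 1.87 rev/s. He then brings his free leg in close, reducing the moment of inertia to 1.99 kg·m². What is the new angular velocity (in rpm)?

ω₂ ≈ 364 rpm

With no external torque about the axis, L is conserved: I₁ω₁ = I₂ω₂.
ω₂ = I₁ω₁ / I₂ = (6.460)(1.87 rev/s) / (1.990) = 6.070 rev/s = 364.2 rpm.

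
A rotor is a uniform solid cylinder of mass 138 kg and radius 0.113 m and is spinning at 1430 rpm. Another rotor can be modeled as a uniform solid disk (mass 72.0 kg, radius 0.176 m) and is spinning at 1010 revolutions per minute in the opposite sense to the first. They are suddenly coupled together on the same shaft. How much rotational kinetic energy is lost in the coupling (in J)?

ΔKE lost ≈ 16100 J

No external torque acts about the common axis, so total angular momentum is conserved.
Moments of inertia: I_A = ½(138)(0.113)² = 0.8811 kg·m²; I_B = ½(72.0)(0.176)² = 1.115 kg·m².
Taking A's sense as positive: L = (0.8811)(1430) − (1.115)(1010) = 133.6 kg·m²·rpm.
Combined I = 0.8811 + 1.115 = 1.996 kg·m².
ω_f = L / I = 133.6 / 1.996 = 66.94 rpm.
KE_i = ½ΣIω² = 16120 J; KE_f = ½(1.996)(7.010)² = 49.05 J.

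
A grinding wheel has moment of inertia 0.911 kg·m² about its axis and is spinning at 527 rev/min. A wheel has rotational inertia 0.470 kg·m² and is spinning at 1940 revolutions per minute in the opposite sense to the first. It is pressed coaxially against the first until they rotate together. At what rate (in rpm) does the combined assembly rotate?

The coupling torques are internal; angular momentum about the shared axis is conserved.
Taking A's sense as positive: L = (0.9110)(527) − (0.4700)(1940) = -431.7 kg·m²·rpm.
Combined I = 0.9110 + 0.4700 = 1.381 kg·m².
ω_f = L / I = -431.7 / 1.381 = -312.6 rpm.

|ω_f| ≈ 313 rpm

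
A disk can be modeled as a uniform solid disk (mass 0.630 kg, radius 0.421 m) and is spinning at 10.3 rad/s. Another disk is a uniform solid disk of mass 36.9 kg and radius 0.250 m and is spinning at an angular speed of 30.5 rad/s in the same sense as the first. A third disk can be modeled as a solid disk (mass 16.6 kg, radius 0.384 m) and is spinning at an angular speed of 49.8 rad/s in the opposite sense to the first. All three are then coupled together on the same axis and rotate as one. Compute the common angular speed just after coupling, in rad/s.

|ω_f| ≈ 10.4 rad/s

No external torque acts about the common axis, so total angular momentum is conserved.
Moments of inertia: I_A = ½(0.630)(0.421)² = 0.05583 kg·m²; I_B = ½(36.9)(0.250)² = 1.153 kg·m²; I_C = ½(16.6)(0.384)² = 1.224 kg·m².
Taking A's sense as positive: L = (0.05583)(10.3) + (1.153)(30.5) − (1.224)(49.8) = -25.20 kg·m²·rad/s.
Combined I = 0.05583 + 1.153 + 1.224 = 2.433 kg·m².
ω_f = L / I = -25.20 / 2.433 = -10.36 rad/s.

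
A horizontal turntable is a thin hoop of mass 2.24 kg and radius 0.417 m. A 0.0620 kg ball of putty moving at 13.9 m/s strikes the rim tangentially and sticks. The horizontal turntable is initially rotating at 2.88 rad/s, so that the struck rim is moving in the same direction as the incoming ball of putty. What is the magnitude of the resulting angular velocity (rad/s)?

The axle reaction passes through the axle and exerts no torque about it; angular momentum about the axle is conserved through the impact.
I_p = (2.24)(0.417)² = 0.3895 kg·m². Taking the sense of the ball of putty's angular momentum as positive, L_{ball} = m v R = (0.0620)(13.9)(0.417) = 0.3594 kg·m²/s.
L_i = +I_p ω_p + m v R = +(0.3895)(2.88) + 0.3594 = 1.481 kg·m²/s.
After sticking, I_f = I_p + m R² = 0.3895 + (0.0620)(0.417)² = 0.4003 kg·m².
ω_f = L_i / I_f = 1.481 / 0.4003 = 3.700 rad/s.

|ω_f| ≈ 3.70 rad/s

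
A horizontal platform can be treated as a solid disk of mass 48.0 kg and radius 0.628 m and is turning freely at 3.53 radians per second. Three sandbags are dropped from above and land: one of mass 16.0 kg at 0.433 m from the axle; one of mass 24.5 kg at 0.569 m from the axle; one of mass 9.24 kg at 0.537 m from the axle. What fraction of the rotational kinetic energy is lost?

No external torque acts about the axle; L_before = L_after.
I_p = ½(48.0)(0.628)² = 9.465 kg·m².
Added inertia Σmr² = (16.0)(0.433)² + (24.5)(0.569)² + (9.24)(0.537)² = 13.60 kg·m²; I_f = 9.465 + 13.60 = 23.06 kg·m².
ω_f = I_p ω_i / I_f = (9.465)(3.53) / 23.06 = 1.449 rad/s.
KE_i = ½(9.465)(3.530 rad/s)² = 58.97 J; KE_f = ½(23.06)(1.449)² = 24.20 J.
Fraction lost = 0.5896.

fraction ≈ 0.590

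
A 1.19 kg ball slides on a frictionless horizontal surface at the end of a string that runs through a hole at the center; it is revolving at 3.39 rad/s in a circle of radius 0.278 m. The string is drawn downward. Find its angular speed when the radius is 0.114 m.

No torque about the axis ⇒ m r₁² ω₁ = m r₂² ω₂.
ω₂ = ω₁ (r₁/r₂)² = (3.39)(0.278/0.114)² = 20.16 rad/s.

ω₂ ≈ 20.2 rad/s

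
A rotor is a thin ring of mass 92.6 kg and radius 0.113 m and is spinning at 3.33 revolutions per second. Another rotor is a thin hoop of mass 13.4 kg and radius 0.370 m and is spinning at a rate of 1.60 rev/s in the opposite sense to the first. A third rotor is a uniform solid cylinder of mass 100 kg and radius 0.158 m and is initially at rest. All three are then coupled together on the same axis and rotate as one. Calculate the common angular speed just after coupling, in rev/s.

|ω_f| ≈ 0.235 rev/s

No external torque acts about the common axis, so total angular momentum is conserved.
Moments of inertia: I_A = (92.6)(0.113)² = 1.182 kg·m²; I_B = (13.4)(0.370)² = 1.834 kg·m²; I_C = ½(100)(0.158)² = 1.248 kg·m².
Taking A's sense as positive: L = (1.182)(3.33) − (1.834)(1.60) = 1.002 kg·m²·rev/s.
Combined I = 1.182 + 1.834 + 1.248 = 4.265 kg·m².
ω_f = L / I = 1.002 / 4.265 = 0.2350 rev/s.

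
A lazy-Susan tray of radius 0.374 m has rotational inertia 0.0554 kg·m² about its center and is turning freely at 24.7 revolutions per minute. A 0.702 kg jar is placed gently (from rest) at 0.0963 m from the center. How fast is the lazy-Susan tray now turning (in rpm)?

No external torque acts about the center; L_before = L_after.
Added inertia Σmr² = (0.702)(0.0963)² = 0.006510 kg·m²; I_f = 0.05540 + 0.006510 = 0.06191 kg·m².
ω_f = I_p ω_i / I_f = (0.05540)(24.7) / 0.06191 = 22.10 rpm.

ω_f ≈ 22.1 rpm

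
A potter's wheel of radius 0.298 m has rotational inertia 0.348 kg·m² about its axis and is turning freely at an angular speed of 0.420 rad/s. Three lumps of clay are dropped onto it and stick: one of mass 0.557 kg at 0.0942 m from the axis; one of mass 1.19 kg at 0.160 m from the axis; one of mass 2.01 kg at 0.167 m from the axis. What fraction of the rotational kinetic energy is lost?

fraction ≈ 0.208

The added mass arrives with no angular momentum about the axis, and any external torque about the axis is negligible, so the system's angular momentum is conserved.
Added inertia Σmr² = (0.557)(0.0942)² + (1.19)(0.160)² + (2.01)(0.167)² = 0.09146 kg·m²; I_f = 0.3480 + 0.09146 = 0.4395 kg·m².
ω_f = I_p ω_i / I_f = (0.3480)(0.420) / 0.4395 = 0.3326 rad/s.
KE_i = ½(0.3480)(0.4200 rad/s)² = 0.03069 J; KE_f = ½(0.4395)(0.3326)² = 0.02431 J.
Fraction lost = 0.2081.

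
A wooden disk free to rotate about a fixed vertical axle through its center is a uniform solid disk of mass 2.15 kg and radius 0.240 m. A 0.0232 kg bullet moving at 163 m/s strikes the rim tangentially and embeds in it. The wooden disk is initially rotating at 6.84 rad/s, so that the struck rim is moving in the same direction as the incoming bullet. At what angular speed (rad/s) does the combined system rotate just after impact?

The axle reaction passes through the axle and exerts no torque about it; angular momentum about the axle is conserved through the impact.
I_p = ½(2.15)(0.240)² = 0.06192 kg·m². Taking the sense of the bullet's angular momentum as positive, L_{bullet} = m v R = (0.0232)(163)(0.240) = 0.9076 kg·m²/s.
L_i = +I_p ω_p + m v R = +(0.06192)(6.84) + 0.9076 = 1.331 kg·m²/s.
After sticking, I_f = I_p + m R² = 0.06192 + (0.0232)(0.240)² = 0.06326 kg·m².
ω_f = L_i / I_f = 1.331 / 0.06326 = 21.04 rad/s.

|ω_f| ≈ 21.0 rad/s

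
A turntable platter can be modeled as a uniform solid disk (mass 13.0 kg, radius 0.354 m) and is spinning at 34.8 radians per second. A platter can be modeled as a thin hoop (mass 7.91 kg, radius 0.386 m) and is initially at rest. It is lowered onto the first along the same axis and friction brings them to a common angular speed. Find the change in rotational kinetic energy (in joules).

ΔKE ≈ -292 J

The coupling torques are internal; angular momentum about the shared axis is conserved.
Moments of inertia: I_A = ½(13.0)(0.354)² = 0.8146 kg·m²; I_B = (7.91)(0.386)² = 1.179 kg·m².
Taking A's sense as positive: L = (0.8146)(34.8) = 28.35 kg·m²·rad/s.
Combined I = 0.8146 + 1.179 = 1.993 kg·m².
ω_f = L / I = 28.35 / 1.993 = 14.22 rad/s.
KE_i = ½ΣIω² = 493.2 J; KE_f = ½(1.993)(14.22)² = 201.6 J.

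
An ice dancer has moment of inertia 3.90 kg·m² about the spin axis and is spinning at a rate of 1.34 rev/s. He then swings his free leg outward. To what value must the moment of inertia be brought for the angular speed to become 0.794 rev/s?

I₂ ≈ 6.58 kg·m²

No external torque acts about the spin axis, so angular momentum is conserved.
I₂ = I₁ω₁ / ω₂ = (3.90)(1.34) / (0.794) = 6.582 kg·m².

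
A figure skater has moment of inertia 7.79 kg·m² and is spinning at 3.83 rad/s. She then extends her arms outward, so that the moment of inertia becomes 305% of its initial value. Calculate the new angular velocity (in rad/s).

ω₂ ≈ 1.26 rad/s

No external torque acts about the spin axis, so angular momentum is conserved.
I₂ = 3.05 × 7.79 = 23.76 kg·m².
ω₂ = I₁ω₁ / I₂ = (7.790)(3.83 rad/s) / (23.76) = 1.256 rad/s.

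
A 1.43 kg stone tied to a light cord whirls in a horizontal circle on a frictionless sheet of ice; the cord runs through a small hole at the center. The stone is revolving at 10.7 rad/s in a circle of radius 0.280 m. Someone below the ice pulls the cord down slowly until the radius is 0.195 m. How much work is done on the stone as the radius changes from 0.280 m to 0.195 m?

W ≈ 6.81 J

The constraining force is radial, so m r² ω about the center is conserved.
ω₂ = ω₁ (r₁/r₂)² = (10.7)(0.280/0.195)² = 22.06 rad/s.
W = ΔKE = ½m(v₂² − v₁²) = 6.814 J.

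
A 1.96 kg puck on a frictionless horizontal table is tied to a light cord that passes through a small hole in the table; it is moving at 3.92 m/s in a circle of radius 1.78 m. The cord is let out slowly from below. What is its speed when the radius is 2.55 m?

v₂ ≈ 2.74 m/s

Central (radial) force ⇒ zero torque about the center ⇒ m v r is constant.
v₂ = v₁ r₁ / r₂ = (3.92)(1.78) / (2.55) = 2.736 m/s.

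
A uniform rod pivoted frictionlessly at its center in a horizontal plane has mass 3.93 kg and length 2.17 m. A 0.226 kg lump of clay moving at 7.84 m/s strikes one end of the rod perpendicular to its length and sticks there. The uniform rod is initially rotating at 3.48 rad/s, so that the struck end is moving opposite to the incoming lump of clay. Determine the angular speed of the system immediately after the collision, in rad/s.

The axle reaction passes through the pivot and exerts no torque about it; angular momentum about the pivot is conserved through the impact.
I_p = (1/12)(3.93)(2.17)² = 1.542 kg·m². Taking the sense of the lump of clay's angular momentum as positive, L_{lump} = m v R = (0.226)(7.84)(2.17/2) = 1.922 kg·m²/s.
L_i = −I_p ω_p + m v R = −(1.542)(3.48) + 1.922 = -3.444 kg·m²/s.
After sticking, I_f = I_p + m R² = 1.542 + (0.226)(2.17/2)² = 1.808 kg·m².
ω_f = L_i / I_f = -3.444 / 1.808 = -1.905 rad/s.

|ω_f| ≈ 1.90 rad/s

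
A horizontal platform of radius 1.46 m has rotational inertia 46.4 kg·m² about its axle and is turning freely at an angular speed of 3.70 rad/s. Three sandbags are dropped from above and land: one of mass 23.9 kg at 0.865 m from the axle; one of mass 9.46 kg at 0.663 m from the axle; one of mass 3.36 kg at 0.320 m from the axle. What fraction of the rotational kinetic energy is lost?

No external torque acts about the axle; L_before = L_after.
Added inertia Σmr² = (23.9)(0.865)² + (9.46)(0.663)² + (3.36)(0.320)² = 22.38 kg·m²; I_f = 46.40 + 22.38 = 68.78 kg·m².
ω_f = I_p ω_i / I_f = (46.40)(3.70) / 68.78 = 2.496 rad/s.
KE_i = ½(46.40)(3.700 rad/s)² = 317.6 J; KE_f = ½(68.78)(2.496)² = 214.2 J.
Fraction lost = 0.3254.

fraction ≈ 0.325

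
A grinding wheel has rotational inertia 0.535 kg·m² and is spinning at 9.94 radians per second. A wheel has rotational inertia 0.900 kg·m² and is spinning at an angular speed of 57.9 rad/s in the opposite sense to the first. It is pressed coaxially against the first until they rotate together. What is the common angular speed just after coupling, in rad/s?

No external torque acts about the common axis, so total angular momentum is conserved.
Taking A's sense as positive: L = (0.5350)(9.94) − (0.9000)(57.9) = -46.79 kg·m²·rad/s.
Combined I = 0.5350 + 0.9000 = 1.435 kg·m².
ω_f = L / I = -46.79 / 1.435 = -32.61 rad/s.

|ω_f| ≈ 32.6 rad/s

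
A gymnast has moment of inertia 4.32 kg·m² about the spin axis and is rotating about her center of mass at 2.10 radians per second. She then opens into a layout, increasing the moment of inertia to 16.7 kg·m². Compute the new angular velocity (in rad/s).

No external torque acts about the spin axis, so angular momentum is conserved.
ω₂ = I₁ω₁ / I₂ = (4.320)(2.10 rad/s) / (16.70) = 0.5432 rad/s.

ω₂ ≈ 0.543 rad/s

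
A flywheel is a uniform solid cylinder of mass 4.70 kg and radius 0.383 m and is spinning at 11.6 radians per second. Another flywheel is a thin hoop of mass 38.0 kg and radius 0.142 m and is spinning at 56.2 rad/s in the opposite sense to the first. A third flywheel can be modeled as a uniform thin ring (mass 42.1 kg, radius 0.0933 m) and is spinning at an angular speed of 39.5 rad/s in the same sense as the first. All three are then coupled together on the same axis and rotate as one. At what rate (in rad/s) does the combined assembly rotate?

|ω_f| ≈ 16.6 rad/s

No external torque acts about the common axis, so total angular momentum is conserved.
Moments of inertia: I_A = ½(4.70)(0.383)² = 0.3447 kg·m²; I_B = (38.0)(0.142)² = 0.7662 kg·m²; I_C = (42.1)(0.0933)² = 0.3665 kg·m².
Taking A's sense as positive: L = (0.3447)(11.6) − (0.7662)(56.2) + (0.3665)(39.5) = -24.59 kg·m²·rad/s.
Combined I = 0.3447 + 0.7662 + 0.3665 = 1.477 kg·m².
ω_f = L / I = -24.59 / 1.477 = -16.64 rad/s.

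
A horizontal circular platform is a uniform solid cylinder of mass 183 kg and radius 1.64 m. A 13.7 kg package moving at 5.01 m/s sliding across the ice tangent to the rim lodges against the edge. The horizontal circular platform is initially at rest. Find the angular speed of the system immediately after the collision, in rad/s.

|ω_f| ≈ 0.398 rad/s

The axle reaction passes through the central axle and exerts no torque about it; angular momentum about the central axle is conserved through the impact.
I_p = ½(183)(1.64)² = 246.1 kg·m². Taking the sense of the package's angular momentum as positive, L_{package} = m v R = (13.7)(5.01)(1.64) = 112.6 kg·m²/s.
L_i = 0 + 112.6 = 112.6 kg·m²/s.
After sticking, I_f = I_p + m R² = 246.1 + (13.7)(1.64)² = 282.9 kg·m².
ω_f = L_i / I_f = 112.6 / 282.9 = 0.3978 rad/s.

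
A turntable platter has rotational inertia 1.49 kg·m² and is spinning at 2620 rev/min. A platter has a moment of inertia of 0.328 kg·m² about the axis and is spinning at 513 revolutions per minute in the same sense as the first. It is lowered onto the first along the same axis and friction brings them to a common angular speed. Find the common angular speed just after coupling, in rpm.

No external torque acts about the common axis, so total angular momentum is conserved.
Taking A's sense as positive: L = (1.490)(2620) + (0.3280)(513) = 4072 kg·m²·rpm.
Combined I = 1.490 + 0.3280 = 1.818 kg·m².
ω_f = L / I = 4072 / 1.818 = 2240 rpm.

|ω_f| ≈ 2240 rpm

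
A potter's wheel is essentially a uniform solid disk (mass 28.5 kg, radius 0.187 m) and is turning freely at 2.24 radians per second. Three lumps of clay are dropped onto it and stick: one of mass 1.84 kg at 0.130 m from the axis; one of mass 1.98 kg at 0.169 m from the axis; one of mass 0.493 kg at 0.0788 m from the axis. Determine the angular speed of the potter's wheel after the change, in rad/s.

ω_f ≈ 1.90 rad/s

The added mass arrives with no angular momentum about the axis, and any external torque about the axis is negligible, so the system's angular momentum is conserved.
I_p = ½(28.5)(0.187)² = 0.4983 kg·m².
Added inertia Σmr² = (1.84)(0.130)² + (1.98)(0.169)² + (0.493)(0.0788)² = 0.09071 kg·m²; I_f = 0.4983 + 0.09071 = 0.5890 kg·m².
ω_f = I_p ω_i / I_f = (0.4983)(2.24) / 0.5890 = 1.895 rad/s.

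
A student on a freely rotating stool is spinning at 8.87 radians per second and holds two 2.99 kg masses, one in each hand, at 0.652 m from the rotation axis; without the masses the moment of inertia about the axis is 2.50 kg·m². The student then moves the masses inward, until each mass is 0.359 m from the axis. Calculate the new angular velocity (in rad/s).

ω₂ ≈ 13.7 rad/s

With no external torque about the axis, L is conserved: I₁ω₁ = I₂ω₂.
I₁ = 2.50 + 2(2.99)(0.652)² = 5.042 kg·m²; I₂ = 2.50 + 2(2.99)(0.359)² = 3.271 kg·m².
ω₂ = I₁ω₁ / I₂ = (5.042)(8.87 rad/s) / (3.271) = 13.67 rad/s.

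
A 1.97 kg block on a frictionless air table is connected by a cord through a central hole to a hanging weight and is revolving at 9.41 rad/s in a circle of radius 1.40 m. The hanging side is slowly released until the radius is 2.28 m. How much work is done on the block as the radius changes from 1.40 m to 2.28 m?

The constraining force is radial, so m r² ω about the center is conserved.
ω₂ = ω₁ (r₁/r₂)² = (9.41)(1.40/2.28)² = 3.548 rad/s.
W = ΔKE = ½m(v₂² − v₁²) = -106.5 J.

W ≈ -106 J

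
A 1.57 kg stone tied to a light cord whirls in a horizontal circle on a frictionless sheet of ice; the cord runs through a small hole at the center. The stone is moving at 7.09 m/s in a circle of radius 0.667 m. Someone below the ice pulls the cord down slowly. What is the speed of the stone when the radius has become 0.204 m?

v₂ ≈ 23.2 m/s

Central (radial) force ⇒ zero torque about the center ⇒ m v r is constant.
v₂ = v₁ r₁ / r₂ = (7.09)(0.667) / (0.204) = 23.18 m/s.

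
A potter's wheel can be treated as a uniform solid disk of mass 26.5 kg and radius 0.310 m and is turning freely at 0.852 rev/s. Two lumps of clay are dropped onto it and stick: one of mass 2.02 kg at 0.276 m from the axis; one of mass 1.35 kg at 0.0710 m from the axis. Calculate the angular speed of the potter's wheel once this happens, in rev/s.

The added mass arrives with no angular momentum about the axis, and any external torque about the axis is negligible, so the system's angular momentum is conserved.
I_p = ½(26.5)(0.310)² = 1.273 kg·m².
Added inertia Σmr² = (2.02)(0.276)² + (1.35)(0.0710)² = 0.1607 kg·m²; I_f = 1.273 + 0.1607 = 1.434 kg·m².
ω_f = I_p ω_i / I_f = (1.273)(0.852) / 1.434 = 0.7565 rev/s.

ω_f ≈ 0.757 rev/s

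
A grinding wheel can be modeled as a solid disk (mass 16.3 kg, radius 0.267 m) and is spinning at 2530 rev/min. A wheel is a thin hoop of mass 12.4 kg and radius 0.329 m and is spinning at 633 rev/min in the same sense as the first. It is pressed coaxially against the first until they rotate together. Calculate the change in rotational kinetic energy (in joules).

The coupling torques are internal; angular momentum about the shared axis is conserved.
Moments of inertia: I_A = ½(16.3)(0.267)² = 0.5810 kg·m²; I_B = (12.4)(0.329)² = 1.342 kg·m².
Taking A's sense as positive: L = (0.5810)(2530) + (1.342)(633) = 2320 kg·m²·rpm.
Combined I = 0.5810 + 1.342 = 1.923 kg·m².
ω_f = L / I = 2320 / 1.923 = 1206 rpm.
KE_i = ½ΣIω² = 23340 J; KE_f = ½(1.923)(126.3)² = 15340 J.

ΔKE ≈ -8000 J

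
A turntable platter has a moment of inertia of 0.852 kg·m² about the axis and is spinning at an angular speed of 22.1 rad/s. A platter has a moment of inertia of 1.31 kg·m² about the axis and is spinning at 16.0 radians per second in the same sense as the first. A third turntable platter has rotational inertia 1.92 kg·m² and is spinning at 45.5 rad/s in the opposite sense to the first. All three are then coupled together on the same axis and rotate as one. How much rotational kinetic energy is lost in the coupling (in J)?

ΔKE lost ≈ 2090 J

No external torque acts about the common axis, so total angular momentum is conserved.
Taking A's sense as positive: L = (0.8520)(22.1) + (1.310)(16.0) − (1.920)(45.5) = -47.57 kg·m²·rad/s.
Combined I = 0.8520 + 1.310 + 1.920 = 4.082 kg·m².
ω_f = L / I = -47.57 / 4.082 = -11.65 rad/s.
KE_i = ½ΣIω² = 2363 J; KE_f = ½(4.082)(11.65)² = 277.2 J.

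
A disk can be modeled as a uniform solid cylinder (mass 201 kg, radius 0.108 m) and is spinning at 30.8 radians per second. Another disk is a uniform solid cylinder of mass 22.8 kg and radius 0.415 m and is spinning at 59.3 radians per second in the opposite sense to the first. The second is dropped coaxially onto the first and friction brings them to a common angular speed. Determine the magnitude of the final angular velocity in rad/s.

|ω_f| ≈ 25.6 rad/s

No external torque acts about the common axis, so total angular momentum is conserved.
Moments of inertia: I_A = ½(201)(0.108)² = 1.172 kg·m²; I_B = ½(22.8)(0.415)² = 1.963 kg·m².
Taking A's sense as positive: L = (1.172)(30.8) − (1.963)(59.3) = -80.32 kg·m²·rad/s.
Combined I = 1.172 + 1.963 = 3.136 kg·m².
ω_f = L / I = -80.32 / 3.136 = -25.62 rad/s.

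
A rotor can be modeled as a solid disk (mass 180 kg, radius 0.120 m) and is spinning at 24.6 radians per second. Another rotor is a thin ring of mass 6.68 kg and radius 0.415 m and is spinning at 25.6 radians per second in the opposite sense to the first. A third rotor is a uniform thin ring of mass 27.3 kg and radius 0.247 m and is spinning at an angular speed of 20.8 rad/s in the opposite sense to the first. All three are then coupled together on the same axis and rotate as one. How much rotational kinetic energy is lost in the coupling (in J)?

ΔKE lost ≈ 1000 J

The coupling torques are internal; angular momentum about the shared axis is conserved.
Moments of inertia: I_A = ½(180)(0.120)² = 1.296 kg·m²; I_B = (6.68)(0.415)² = 1.150 kg·m²; I_C = (27.3)(0.247)² = 1.666 kg·m².
Taking A's sense as positive: L = (1.296)(24.6) − (1.150)(25.6) − (1.666)(20.8) = -32.21 kg·m²·rad/s.
Combined I = 1.296 + 1.150 + 1.666 = 4.112 kg·m².
ω_f = L / I = -32.21 / 4.112 = -7.834 rad/s.
KE_i = ½ΣIω² = 1129 J; KE_f = ½(4.112)(7.834)² = 126.2 J.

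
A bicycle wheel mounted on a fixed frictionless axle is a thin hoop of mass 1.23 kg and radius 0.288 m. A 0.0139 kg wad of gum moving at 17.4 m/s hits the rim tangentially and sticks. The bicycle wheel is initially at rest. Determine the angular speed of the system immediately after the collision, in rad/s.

|ω_f| ≈ 0.675 rad/s

About the axle the impulsive forces during the collision are internal, so angular momentum about that axis is conserved.
I_p = (1.23)(0.288)² = 0.1020 kg·m². Taking the sense of the wad of gum's angular momentum as positive, L_{wad} = m v R = (0.0139)(17.4)(0.288) = 0.06966 kg·m²/s.
L_i = 0 + 0.06966 = 0.06966 kg·m²/s.
After sticking, I_f = I_p + m R² = 0.1020 + (0.0139)(0.288)² = 0.1032 kg·m².
ω_f = L_i / I_f = 0.06966 / 0.1032 = 0.6751 rad/s.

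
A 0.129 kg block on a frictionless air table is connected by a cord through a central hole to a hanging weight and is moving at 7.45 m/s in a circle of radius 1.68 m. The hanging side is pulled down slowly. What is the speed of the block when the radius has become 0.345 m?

Central (radial) force ⇒ zero torque about the center ⇒ m v r is constant.
v₂ = v₁ r₁ / r₂ = (7.45)(1.68) / (0.345) = 36.28 m/s.

v₂ ≈ 36.3 m/s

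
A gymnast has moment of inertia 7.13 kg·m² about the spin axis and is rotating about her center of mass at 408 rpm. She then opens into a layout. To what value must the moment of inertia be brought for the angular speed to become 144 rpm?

No external torque acts about the spin axis, so angular momentum is conserved.
I₂ = I₁ω₁ / ω₂ = (7.13)(408) / (144) = 20.20 kg·m².

I₂ ≈ 20.2 kg·m²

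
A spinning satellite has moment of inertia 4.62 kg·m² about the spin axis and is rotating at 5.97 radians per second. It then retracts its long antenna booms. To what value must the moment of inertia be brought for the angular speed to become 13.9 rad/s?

I₂ ≈ 1.98 kg·m²

No external torque acts about the spin axis, so angular momentum is conserved.
I₂ = I₁ω₁ / ω₂ = (4.62)(5.97) / (13.9) = 1.984 kg·m².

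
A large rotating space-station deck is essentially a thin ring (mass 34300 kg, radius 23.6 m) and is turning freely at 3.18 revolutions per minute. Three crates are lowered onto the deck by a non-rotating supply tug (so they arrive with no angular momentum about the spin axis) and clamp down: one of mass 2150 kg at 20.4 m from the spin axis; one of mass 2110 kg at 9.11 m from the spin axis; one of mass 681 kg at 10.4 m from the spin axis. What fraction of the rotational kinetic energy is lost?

fraction ≈ 0.0565

The added mass arrives with no angular momentum about the spin axis, and any external torque about the spin axis is negligible, so the system's angular momentum is conserved.
I_p = (34300)(23.6)² = 1.910e+07 kg·m².
Added inertia Σmr² = (2150)(20.4)² + (2110)(9.11)² + (681)(10.4)² = 1.144e+06 kg·m²; I_f = 1.910e+07 + 1.144e+06 = 2.025e+07 kg·m².
ω_f = I_p ω_i / I_f = (1.910e+07)(3.18) / 2.025e+07 = 3.000 rpm.
KE_i = ½(1.910e+07)(0.3330 rad/s)² = 1.059e+06 J; KE_f = ½(2.025e+07)(0.3142)² = 9.994e+05 J.
Fraction lost = 0.05648.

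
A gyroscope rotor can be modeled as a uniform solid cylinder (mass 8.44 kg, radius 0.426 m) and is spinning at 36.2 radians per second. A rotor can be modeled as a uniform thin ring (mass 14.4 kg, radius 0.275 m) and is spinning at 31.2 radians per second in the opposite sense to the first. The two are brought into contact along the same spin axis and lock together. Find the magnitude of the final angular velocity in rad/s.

The coupling torques are internal; angular momentum about the shared axis is conserved.
Moments of inertia: I_A = ½(8.44)(0.426)² = 0.7658 kg·m²; I_B = (14.4)(0.275)² = 1.089 kg·m².
Taking A's sense as positive: L = (0.7658)(36.2) − (1.089)(31.2) = -6.254 kg·m²·rad/s.
Combined I = 0.7658 + 1.089 = 1.855 kg·m².
ω_f = L / I = -6.254 / 1.855 = -3.372 rad/s.

|ω_f| ≈ 3.37 rad/s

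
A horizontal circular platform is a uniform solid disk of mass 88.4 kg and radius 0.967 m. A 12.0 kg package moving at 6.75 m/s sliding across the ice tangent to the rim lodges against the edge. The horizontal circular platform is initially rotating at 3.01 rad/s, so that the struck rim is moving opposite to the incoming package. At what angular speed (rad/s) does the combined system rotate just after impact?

|ω_f| ≈ 0.877 rad/s

About the central axle the impulsive forces during the collision are internal, so angular momentum about that axis is conserved.
I_p = ½(88.4)(0.967)² = 41.33 kg·m². Taking the sense of the package's angular momentum as positive, L_{package} = m v R = (12.0)(6.75)(0.967) = 78.33 kg·m²/s.
L_i = −I_p ω_p + m v R = −(41.33)(3.01) + 78.33 = -46.08 kg·m²/s.
After sticking, I_f = I_p + m R² = 41.33 + (12.0)(0.967)² = 52.55 kg·m².
ω_f = L_i / I_f = -46.08 / 52.55 = -0.8768 rad/s.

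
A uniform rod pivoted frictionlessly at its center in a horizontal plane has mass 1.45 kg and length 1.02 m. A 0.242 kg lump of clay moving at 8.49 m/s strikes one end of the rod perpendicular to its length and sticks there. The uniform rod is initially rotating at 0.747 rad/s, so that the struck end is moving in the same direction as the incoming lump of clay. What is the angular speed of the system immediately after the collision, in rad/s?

|ω_f| ≈ 6.05 rad/s

The axle reaction passes through the pivot and exerts no torque about it; angular momentum about the pivot is conserved through the impact.
I_p = (1/12)(1.45)(1.02)² = 0.1257 kg·m². Taking the sense of the lump of clay's angular momentum as positive, L_{lump} = m v R = (0.242)(8.49)(1.02/2) = 1.048 kg·m²/s.
L_i = +I_p ω_p + m v R = +(0.1257)(0.747) + 1.048 = 1.142 kg·m²/s.
After sticking, I_f = I_p + m R² = 0.1257 + (0.242)(1.02/2)² = 0.1887 kg·m².
ω_f = L_i / I_f = 1.142 / 0.1887 = 6.052 rad/s.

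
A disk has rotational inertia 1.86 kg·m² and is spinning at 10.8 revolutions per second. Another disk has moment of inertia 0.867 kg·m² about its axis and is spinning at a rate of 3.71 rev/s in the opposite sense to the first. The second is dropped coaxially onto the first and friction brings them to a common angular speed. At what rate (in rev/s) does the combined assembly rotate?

|ω_f| ≈ 6.19 rev/s

The coupling torques are internal; angular momentum about the shared axis is conserved.
Taking A's sense as positive: L = (1.860)(10.8) − (0.8670)(3.71) = 16.87 kg·m²·rev/s.
Combined I = 1.860 + 0.8670 = 2.727 kg·m².
ω_f = L / I = 16.87 / 2.727 = 6.187 rev/s.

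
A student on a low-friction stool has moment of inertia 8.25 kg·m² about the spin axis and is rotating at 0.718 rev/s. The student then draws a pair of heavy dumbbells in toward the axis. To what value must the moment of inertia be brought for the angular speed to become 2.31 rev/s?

I₂ ≈ 2.56 kg·m²

Angular momentum about the spin axis is conserved since the torque about it is zero.
I₂ = I₁ω₁ / ω₂ = (8.25)(0.718) / (2.31) = 2.564 kg·m².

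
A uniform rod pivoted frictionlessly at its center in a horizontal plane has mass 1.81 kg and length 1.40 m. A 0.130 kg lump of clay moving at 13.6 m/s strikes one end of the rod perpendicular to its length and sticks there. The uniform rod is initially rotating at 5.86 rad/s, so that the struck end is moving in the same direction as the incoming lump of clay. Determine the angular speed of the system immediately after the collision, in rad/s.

About the pivot the impulsive forces during the collision are internal, so angular momentum about that axis is conserved.
I_p = (1/12)(1.81)(1.40)² = 0.2956 kg·m². Taking the sense of the lump of clay's angular momentum as positive, L_{lump} = m v R = (0.130)(13.6)(1.40/2) = 1.238 kg·m²/s.
L_i = +I_p ω_p + m v R = +(0.2956)(5.86) + 1.238 = 2.970 kg·m²/s.
After sticking, I_f = I_p + m R² = 0.2956 + (0.130)(1.40/2)² = 0.3593 kg·m².
ω_f = L_i / I_f = 2.970 / 0.3593 = 8.265 rad/s.

|ω_f| ≈ 8.27 rad/s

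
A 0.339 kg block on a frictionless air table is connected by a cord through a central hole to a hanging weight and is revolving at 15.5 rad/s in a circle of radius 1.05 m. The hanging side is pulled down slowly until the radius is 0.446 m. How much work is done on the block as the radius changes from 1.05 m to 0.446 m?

W ≈ 204 J

The constraining force is radial, so m r² ω about the center is conserved.
ω₂ = ω₁ (r₁/r₂)² = (15.5)(1.05/0.446)² = 85.91 rad/s.
W = ΔKE = ½m(v₂² − v₁²) = 203.9 J.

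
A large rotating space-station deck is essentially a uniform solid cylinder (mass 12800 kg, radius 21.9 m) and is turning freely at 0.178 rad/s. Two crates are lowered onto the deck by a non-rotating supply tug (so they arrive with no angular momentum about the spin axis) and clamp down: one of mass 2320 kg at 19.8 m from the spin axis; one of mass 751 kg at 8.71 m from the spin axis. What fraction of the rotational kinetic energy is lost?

fraction ≈ 0.239

No external torque acts about the spin axis; L_before = L_after.
I_p = ½(12800)(21.9)² = 3.070e+06 kg·m².
Added inertia Σmr² = (2320)(19.8)² + (751)(8.71)² = 9.665e+05 kg·m²; I_f = 3.070e+06 + 9.665e+05 = 4.036e+06 kg·m².
ω_f = I_p ω_i / I_f = (3.070e+06)(0.178) / 4.036e+06 = 0.1354 rad/s.
KE_i = ½(3.070e+06)(0.1780 rad/s)² = 48630 J; KE_f = ½(4.036e+06)(0.1354)² = 36980 J.
Fraction lost = 0.2395.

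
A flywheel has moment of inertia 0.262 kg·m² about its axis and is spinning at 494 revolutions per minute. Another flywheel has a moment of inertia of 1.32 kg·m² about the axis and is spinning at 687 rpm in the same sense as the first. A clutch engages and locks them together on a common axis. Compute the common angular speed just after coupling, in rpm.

No external torque acts about the common axis, so total angular momentum is conserved.
Taking A's sense as positive: L = (0.2620)(494) + (1.320)(687) = 1036 kg·m²·rpm.
Combined I = 0.2620 + 1.320 = 1.582 kg·m².
ω_f = L / I = 1036 / 1.582 = 655.0 rpm.

|ω_f| ≈ 655 rpm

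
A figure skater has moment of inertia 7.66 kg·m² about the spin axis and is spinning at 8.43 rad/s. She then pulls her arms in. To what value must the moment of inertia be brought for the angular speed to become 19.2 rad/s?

I₂ ≈ 3.36 kg·m²

Angular momentum about the spin axis is conserved since the torque about it is zero.
I₂ = I₁ω₁ / ω₂ = (7.66)(8.43) / (19.2) = 3.363 kg·m².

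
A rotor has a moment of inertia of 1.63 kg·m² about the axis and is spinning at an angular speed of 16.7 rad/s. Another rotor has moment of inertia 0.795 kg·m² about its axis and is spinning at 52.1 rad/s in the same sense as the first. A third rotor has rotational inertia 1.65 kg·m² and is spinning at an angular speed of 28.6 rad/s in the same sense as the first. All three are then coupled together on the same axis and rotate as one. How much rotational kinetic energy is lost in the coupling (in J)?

The coupling torques are internal; angular momentum about the shared axis is conserved.
Taking A's sense as positive: L = (1.630)(16.7) + (0.7950)(52.1) + (1.650)(28.6) = 115.8 kg·m²·rad/s.
Combined I = 1.630 + 0.7950 + 1.650 = 4.075 kg·m².
ω_f = L / I = 115.8 / 4.075 = 28.42 rad/s.
KE_i = ½ΣIω² = 1981 J; KE_f = ½(4.075)(28.42)² = 1646 J.

ΔKE lost ≈ 335 J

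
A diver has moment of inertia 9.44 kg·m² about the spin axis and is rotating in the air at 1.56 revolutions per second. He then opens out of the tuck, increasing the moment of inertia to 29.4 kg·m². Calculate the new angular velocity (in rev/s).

No external torque acts about the spin axis, so angular momentum is conserved.
ω₂ = I₁ω₁ / I₂ = (9.440)(1.56 rev/s) / (29.40) = 0.5009 rev/s.

ω₂ ≈ 0.501 rev/s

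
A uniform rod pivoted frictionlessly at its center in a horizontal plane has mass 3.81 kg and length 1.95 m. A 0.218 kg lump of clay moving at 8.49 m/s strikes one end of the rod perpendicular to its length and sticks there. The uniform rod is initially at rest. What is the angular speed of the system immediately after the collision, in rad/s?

About the pivot the impulsive forces during the collision are internal, so angular momentum about that axis is conserved.
I_p = (1/12)(3.81)(1.95)² = 1.207 kg·m². Taking the sense of the lump of clay's angular momentum as positive, L_{lump} = m v R = (0.218)(8.49)(1.95/2) = 1.805 kg·m²/s.
L_i = 0 + 1.805 = 1.805 kg·m²/s.
After sticking, I_f = I_p + m R² = 1.207 + (0.218)(1.95/2)² = 1.415 kg·m².
ω_f = L_i / I_f = 1.805 / 1.415 = 1.276 rad/s.

|ω_f| ≈ 1.28 rad/s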